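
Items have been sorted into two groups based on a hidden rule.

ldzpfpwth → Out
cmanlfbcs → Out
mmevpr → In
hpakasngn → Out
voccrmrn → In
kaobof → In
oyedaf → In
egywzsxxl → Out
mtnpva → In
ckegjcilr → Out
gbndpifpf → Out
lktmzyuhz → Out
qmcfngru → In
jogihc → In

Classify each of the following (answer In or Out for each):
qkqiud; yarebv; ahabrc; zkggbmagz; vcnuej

The simplest hypothesis consistent with all the labels is: even length.
In: qkqiud, since length 6. In: yarebv, since length 6. In: ahabrc, since length 6. Out: zkggbmagz, since length 9. In: vcnuej, since length 6.

In, In, In, Out, In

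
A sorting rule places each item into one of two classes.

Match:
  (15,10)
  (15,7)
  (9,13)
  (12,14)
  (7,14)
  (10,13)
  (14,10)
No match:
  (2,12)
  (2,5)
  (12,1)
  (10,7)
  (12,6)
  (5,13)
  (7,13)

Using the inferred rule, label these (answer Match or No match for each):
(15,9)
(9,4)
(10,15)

Match, No match, Match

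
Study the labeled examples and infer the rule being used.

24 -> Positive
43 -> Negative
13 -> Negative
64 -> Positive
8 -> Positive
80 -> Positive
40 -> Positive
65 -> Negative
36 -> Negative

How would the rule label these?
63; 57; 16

All 'Positive' examples share one property — multiple of 8 — and every 'Negative' example lacks it.
63: 63 = 8·7 + 7, does not satisfy this → Negative.
57: 57 = 8·7 + 1, does not satisfy this → Negative.
16: 16 = 8·2, has this property → Positive.

Negative, Negative, Positive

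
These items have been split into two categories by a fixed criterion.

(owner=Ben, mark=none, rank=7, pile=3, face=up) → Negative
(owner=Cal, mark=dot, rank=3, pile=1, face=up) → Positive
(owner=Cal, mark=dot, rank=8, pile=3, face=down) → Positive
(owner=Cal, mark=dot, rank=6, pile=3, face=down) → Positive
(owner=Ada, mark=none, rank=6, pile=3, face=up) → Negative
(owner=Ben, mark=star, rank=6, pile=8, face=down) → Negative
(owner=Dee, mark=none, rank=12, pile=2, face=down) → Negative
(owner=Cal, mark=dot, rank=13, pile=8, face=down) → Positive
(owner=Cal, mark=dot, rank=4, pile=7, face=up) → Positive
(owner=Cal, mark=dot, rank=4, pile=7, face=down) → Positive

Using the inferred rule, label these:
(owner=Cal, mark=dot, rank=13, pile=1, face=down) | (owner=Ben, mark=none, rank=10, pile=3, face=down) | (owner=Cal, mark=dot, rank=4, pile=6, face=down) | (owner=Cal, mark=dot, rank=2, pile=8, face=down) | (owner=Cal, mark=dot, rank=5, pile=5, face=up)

Positive, Negative, Positive, Positive, Positive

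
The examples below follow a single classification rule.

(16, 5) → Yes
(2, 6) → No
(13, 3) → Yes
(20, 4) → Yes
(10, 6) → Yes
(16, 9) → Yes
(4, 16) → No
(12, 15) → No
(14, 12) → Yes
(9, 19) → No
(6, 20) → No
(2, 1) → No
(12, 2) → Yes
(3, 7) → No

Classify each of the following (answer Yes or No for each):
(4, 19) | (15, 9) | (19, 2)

No, Yes, Yes

The classifier is using: first > second AND sum ≥ 8.
(4, 19) → 4 < 19, 4+19 = 23 → No.
(15, 9) → 15 > 9, 15+9 = 24 → Yes.
(19, 2) → 19 > 2, 19+2 = 21 → Yes.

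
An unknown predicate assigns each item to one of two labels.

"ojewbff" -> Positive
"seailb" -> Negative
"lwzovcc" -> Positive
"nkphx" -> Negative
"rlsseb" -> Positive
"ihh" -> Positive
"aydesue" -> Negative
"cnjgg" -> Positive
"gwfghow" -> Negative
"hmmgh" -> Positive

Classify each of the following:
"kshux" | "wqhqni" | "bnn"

Checking candidate rules against both groups, what survives is: has a double letter.
"kshux": no doubled letter — doesn't qualify, so Negative.
"wqhqni": no doubled letter — doesn't qualify, so Negative.
"bnn": 'nn' doubled — passes, so Positive.

Negative, Negative, Positive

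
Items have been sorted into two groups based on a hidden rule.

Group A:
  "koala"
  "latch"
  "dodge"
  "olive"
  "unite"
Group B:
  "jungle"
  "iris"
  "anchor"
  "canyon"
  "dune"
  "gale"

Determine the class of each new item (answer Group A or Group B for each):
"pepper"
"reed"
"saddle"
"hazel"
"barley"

Group B, Group B, Group B, Group A, Group B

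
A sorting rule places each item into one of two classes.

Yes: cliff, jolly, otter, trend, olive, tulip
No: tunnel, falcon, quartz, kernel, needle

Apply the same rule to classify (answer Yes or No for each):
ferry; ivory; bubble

Yes, Yes, No

Every 'Yes' example satisfies: odd length. None of the 'No' examples do.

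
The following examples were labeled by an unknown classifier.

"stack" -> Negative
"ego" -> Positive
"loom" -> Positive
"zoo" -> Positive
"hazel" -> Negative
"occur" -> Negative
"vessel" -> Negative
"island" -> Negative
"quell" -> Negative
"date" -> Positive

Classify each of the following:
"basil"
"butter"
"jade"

Negative, Negative, Positive

All 'Positive' examples share one property — length ≤ 4 — and every 'Negative' example lacks it.
"basil" — length 5, hence Negative. "butter" — length 6, hence Negative. "jade" — length 4, hence Positive.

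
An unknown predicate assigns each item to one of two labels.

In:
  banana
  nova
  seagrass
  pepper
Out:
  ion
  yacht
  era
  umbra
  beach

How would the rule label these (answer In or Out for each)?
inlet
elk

Out, Out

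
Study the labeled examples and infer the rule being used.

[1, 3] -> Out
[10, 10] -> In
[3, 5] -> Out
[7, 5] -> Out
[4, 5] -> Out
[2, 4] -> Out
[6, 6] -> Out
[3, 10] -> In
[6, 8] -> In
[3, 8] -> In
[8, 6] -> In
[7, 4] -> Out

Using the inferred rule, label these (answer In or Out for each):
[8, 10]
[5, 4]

In, Out

The pattern is that an item is 'In' exactly when: max ≥ 8.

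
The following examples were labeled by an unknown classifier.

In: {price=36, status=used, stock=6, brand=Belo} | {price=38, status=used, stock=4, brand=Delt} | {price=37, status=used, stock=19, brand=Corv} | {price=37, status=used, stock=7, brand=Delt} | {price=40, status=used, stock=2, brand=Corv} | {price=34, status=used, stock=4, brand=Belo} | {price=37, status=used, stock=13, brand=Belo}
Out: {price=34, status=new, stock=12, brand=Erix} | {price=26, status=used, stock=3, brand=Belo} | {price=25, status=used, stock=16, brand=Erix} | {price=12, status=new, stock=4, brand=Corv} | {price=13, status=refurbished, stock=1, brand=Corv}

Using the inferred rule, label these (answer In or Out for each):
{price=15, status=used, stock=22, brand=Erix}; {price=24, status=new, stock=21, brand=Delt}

Out, Out

The classifier is using: status is used AND price ≥ 34.
{price=15, status=used, stock=22, brand=Erix}: Out (status is used, price = 15). {price=24, status=new, stock=21, brand=Delt}: Out (status is new, price = 24).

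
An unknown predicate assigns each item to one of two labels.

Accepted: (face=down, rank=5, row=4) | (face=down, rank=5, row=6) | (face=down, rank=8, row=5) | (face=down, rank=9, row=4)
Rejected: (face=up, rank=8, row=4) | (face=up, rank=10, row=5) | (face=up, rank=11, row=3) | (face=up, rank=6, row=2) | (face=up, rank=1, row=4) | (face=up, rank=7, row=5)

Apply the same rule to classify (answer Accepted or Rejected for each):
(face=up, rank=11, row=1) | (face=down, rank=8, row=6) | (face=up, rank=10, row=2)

Rejected, Accepted, Rejected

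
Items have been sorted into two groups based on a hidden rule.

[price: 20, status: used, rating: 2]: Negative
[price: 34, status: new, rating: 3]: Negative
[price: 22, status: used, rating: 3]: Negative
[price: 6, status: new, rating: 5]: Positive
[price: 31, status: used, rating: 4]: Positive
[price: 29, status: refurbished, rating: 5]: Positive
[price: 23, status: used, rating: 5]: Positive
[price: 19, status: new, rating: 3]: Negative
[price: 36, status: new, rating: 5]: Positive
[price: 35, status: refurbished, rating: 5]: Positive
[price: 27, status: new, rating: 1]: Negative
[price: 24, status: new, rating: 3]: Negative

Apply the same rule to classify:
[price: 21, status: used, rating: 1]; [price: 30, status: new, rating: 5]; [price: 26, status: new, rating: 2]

One predicate separates the groups cleanly: rating ≥ 4.
[price: 21, status: used, rating: 1]: Negative (rating = 1).
[price: 30, status: new, rating: 5]: Positive (rating = 5).
[price: 26, status: new, rating: 2]: Negative (rating = 2).

Negative, Positive, Negative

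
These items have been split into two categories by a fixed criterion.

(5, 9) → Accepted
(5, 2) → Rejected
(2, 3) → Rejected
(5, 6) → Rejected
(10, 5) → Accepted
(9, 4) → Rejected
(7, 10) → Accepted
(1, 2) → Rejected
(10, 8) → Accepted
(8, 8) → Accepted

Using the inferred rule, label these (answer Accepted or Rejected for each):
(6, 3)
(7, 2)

All 'Accepted' examples share one property — sum ≥ 14 — and every 'Rejected' example lacks it.
(6, 3): 6+3 = 9 — lacks this property, so Rejected.
(7, 2): 7+2 = 9 — lacks this property, so Rejected.

Rejected, Rejected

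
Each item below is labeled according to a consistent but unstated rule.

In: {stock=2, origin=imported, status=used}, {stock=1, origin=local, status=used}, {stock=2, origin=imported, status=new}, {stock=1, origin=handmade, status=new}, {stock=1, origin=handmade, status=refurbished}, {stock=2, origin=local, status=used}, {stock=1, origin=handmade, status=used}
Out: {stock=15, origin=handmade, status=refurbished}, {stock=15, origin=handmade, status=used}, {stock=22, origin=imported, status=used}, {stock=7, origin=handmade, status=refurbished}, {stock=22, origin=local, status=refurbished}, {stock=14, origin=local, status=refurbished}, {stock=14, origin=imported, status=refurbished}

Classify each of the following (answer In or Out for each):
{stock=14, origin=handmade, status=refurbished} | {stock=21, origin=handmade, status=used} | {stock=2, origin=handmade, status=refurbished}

The distinguishing property — stock ≤ 2 — holds for all the 'In' cases and none of the 'Out' cases.
{stock=14, origin=handmade, status=refurbished}: Out (stock = 14).
{stock=21, origin=handmade, status=used}: Out (stock = 21).
{stock=2, origin=handmade, status=refurbished}: In (stock = 2).

Out, Out, In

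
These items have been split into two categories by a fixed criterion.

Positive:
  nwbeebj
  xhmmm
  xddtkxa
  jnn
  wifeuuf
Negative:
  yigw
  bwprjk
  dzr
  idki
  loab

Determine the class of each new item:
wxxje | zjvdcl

Positive, Negative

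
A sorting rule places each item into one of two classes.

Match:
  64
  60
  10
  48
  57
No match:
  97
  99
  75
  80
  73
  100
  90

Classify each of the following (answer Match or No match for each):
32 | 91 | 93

Rule: at most 64. This holds for each 'Match' example and fails for each 'No match' one.
32: Match (32 ≤ 64).
91: No match (91 > 64).
93: No match (93 > 64).

Match, No match, No match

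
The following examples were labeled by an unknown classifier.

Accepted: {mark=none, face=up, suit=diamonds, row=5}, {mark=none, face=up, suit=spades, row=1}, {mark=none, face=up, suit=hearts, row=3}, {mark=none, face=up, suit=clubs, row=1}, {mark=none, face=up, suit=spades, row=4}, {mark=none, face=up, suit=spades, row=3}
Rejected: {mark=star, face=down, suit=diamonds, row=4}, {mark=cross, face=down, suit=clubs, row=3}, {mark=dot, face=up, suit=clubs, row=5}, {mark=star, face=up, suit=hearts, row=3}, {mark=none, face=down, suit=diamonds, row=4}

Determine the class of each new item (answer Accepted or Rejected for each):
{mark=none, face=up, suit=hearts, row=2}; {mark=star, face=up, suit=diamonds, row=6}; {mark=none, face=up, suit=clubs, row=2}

Accepted, Rejected, Accepted

All 'Accepted' examples share one property — mark is none AND face is up — and every 'Rejected' example lacks it.
{mark=none, face=up, suit=hearts, row=2} — mark is none, face is up, hence Accepted. {mark=star, face=up, suit=diamonds, row=6} — mark is star, face is up, hence Rejected. {mark=none, face=up, suit=clubs, row=2} — mark is none, face is up, hence Accepted.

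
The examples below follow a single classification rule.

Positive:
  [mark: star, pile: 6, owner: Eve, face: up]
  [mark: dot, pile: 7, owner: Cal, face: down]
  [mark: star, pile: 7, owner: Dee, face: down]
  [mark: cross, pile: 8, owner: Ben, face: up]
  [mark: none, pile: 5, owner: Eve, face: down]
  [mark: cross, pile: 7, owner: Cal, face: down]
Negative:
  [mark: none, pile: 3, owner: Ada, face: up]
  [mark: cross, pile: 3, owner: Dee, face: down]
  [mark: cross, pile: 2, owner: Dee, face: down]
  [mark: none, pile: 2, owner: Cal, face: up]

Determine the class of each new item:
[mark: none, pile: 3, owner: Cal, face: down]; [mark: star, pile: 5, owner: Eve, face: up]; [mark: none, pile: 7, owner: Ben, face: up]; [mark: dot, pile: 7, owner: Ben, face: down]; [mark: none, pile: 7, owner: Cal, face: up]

The distinguishing property — pile ≥ 5 — holds for all the 'Positive' cases and none of the 'Negative' cases.
Negative: [mark: none, pile: 3, owner: Cal, face: down], since pile = 3.
Positive: [mark: star, pile: 5, owner: Eve, face: up], since pile = 5.
Positive: [mark: none, pile: 7, owner: Ben, face: up], since pile = 7.
Positive: [mark: dot, pile: 7, owner: Ben, face: down], since pile = 7.
Positive: [mark: none, pile: 7, owner: Cal, face: up], since pile = 7.

Negative, Positive, Positive, Positive, Positive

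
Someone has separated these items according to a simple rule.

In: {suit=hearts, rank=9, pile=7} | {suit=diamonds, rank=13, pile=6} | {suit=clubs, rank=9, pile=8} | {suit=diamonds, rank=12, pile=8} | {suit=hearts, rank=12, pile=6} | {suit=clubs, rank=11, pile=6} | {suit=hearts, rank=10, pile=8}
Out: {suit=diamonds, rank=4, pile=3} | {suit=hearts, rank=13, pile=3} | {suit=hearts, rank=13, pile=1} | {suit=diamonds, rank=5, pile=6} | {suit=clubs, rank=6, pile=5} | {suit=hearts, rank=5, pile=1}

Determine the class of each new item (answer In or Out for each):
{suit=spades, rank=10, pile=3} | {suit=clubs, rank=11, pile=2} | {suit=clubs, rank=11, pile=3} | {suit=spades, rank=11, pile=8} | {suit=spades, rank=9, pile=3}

The classifier is using: pile ≥ 5 AND rank ≥ 9.
{suit=spades, rank=10, pile=3}: pile = 3, rank = 10 — doesn't qualify, so Out. {suit=clubs, rank=11, pile=2}: pile = 2, rank = 11 — doesn't qualify, so Out. {suit=clubs, rank=11, pile=3}: pile = 3, rank = 11 — doesn't qualify, so Out. {suit=spades, rank=11, pile=8}: pile = 8, rank = 11 — checks out, so In. {suit=spades, rank=9, pile=3}: pile = 3, rank = 9 — doesn't qualify, so Out.

Out, Out, Out, In, Out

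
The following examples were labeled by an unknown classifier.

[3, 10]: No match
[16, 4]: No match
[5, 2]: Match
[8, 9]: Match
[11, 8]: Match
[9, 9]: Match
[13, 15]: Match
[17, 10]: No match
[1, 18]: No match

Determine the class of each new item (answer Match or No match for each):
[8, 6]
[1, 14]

Match, No match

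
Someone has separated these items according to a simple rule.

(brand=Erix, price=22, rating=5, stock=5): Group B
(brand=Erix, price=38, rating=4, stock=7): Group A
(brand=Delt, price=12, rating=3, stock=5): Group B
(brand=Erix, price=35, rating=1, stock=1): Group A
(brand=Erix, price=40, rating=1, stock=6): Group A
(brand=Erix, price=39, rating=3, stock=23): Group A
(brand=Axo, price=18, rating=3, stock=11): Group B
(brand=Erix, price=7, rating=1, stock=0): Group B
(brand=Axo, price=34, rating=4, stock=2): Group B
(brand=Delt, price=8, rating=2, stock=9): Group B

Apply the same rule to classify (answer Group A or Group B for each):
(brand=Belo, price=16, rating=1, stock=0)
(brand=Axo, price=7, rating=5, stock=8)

'Group A' ⟺ price ≥ 35.
(brand=Belo, price=16, rating=1, stock=0): price = 16 — doesn't qualify, so Group B. (brand=Axo, price=7, rating=5, stock=8): price = 7 — doesn't qualify, so Group B.

Group B, Group B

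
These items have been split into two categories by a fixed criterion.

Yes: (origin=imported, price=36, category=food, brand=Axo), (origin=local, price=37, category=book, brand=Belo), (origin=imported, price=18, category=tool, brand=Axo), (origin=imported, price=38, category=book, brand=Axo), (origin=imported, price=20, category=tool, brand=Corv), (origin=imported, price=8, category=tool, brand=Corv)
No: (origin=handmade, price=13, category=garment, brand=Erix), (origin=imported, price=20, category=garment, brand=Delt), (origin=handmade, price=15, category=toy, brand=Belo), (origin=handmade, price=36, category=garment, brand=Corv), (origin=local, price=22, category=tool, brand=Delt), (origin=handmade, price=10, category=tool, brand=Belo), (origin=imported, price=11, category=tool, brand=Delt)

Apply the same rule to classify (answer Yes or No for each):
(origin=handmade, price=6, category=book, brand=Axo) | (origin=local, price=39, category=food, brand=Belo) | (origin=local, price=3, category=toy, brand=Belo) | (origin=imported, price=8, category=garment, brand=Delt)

No, Yes, Yes, No

The pattern is that an item is 'Yes' exactly when: brand is not Delt AND origin is not handmade.
(origin=handmade, price=6, category=book, brand=Axo) — brand is Axo, origin is handmade, hence No. (origin=local, price=39, category=food, brand=Belo) — brand is Belo, origin is local, hence Yes. (origin=local, price=3, category=toy, brand=Belo) — brand is Belo, origin is local, hence Yes. (origin=imported, price=8, category=garment, brand=Delt) — brand is Delt, origin is imported, hence No.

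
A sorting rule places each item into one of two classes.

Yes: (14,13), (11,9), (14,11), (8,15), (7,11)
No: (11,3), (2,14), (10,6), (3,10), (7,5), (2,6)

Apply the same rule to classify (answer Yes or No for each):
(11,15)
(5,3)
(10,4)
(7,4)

Yes, No, No, No

A rule that fits every label: sum ≥ 18 — true of each 'Yes' example, false of each 'No' one.
(11,15): Yes (11+15 = 26). (5,3): No (5+3 = 8). (10,4): No (10+4 = 14). (7,4): No (7+4 = 11).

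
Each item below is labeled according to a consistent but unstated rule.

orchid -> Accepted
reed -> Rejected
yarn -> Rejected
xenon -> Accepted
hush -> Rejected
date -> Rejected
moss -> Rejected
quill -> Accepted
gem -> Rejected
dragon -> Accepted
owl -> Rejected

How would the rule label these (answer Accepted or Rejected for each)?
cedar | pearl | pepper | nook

Rule: length ≥ 5. This holds for each 'Accepted' example and fails for each 'Rejected' one.

Accepted, Accepted, Accepted, Rejected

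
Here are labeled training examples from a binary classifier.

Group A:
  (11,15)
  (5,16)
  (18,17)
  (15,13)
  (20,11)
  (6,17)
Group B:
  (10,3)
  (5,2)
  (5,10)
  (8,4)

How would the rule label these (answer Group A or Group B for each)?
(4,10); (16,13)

The pattern is that an item is 'Group A' exactly when: sum ≥ 21.
(4,10) → 4+10 = 14 → Group B. (16,13) → 16+13 = 29 → Group A.

Group B, Group A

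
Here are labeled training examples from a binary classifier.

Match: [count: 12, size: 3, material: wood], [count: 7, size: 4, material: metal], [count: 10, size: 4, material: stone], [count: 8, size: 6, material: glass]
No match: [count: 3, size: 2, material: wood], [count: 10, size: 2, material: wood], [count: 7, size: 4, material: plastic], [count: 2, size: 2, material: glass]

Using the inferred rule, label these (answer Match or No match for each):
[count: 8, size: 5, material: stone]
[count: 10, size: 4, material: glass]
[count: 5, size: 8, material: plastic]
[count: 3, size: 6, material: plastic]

Match, Match, No match, No match

The distinguishing property — material is not plastic AND size ≥ 3 — holds for all the 'Match' cases and none of the 'No match' cases.
[count: 8, size: 5, material: stone]: material is stone, size = 5, meets the rule → Match.
[count: 10, size: 4, material: glass]: material is glass, size = 4, meets the rule → Match.
[count: 5, size: 8, material: plastic]: material is plastic, size = 8, doesn't match → No match.
[count: 3, size: 6, material: plastic]: material is plastic, size = 6, doesn't match → No match.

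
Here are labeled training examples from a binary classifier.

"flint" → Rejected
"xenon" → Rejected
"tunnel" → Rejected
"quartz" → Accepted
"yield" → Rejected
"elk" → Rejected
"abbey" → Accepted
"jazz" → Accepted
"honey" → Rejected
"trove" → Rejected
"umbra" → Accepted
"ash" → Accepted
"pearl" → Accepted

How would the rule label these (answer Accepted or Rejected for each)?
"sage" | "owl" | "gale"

Looking at the examples, the only property every 'Accepted' case has and every 'Rejected' case lacks is: contains 'a'.
"sage": has 'a' — meets the rule, so Accepted. "owl": no 'a' — does not satisfy this, so Rejected. "gale": has 'a' — meets the rule, so Accepted.

Accepted, Rejected, Accepted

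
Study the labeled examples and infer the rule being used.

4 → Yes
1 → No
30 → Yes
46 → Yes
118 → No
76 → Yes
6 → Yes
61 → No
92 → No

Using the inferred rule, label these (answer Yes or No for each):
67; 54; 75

No, Yes, No

A rule that fits every label: even AND at most 76 — true of each 'Yes' example, false of each 'No' one.
67: 67 is odd, 67 ≤ 76 — does not satisfy this, so No.
54: 54 is even, 54 ≤ 76 — passes, so Yes.
75: 75 is odd, 75 ≤ 76 — does not satisfy this, so No.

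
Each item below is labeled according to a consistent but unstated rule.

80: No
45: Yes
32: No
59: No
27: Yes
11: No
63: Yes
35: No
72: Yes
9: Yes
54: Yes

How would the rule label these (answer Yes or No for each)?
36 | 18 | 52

'Yes' ⟺ multiple of 3.
Yes: 36, since 36 = 3·12. Yes: 18, since 18 = 3·6. No: 52, since 52 = 3·17 + 1.

Yes, Yes, No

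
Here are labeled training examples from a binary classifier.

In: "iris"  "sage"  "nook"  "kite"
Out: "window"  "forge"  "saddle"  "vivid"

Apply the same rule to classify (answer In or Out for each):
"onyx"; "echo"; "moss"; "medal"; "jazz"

The simplest hypothesis consistent with all the labels is: length 4.
"onyx": In (length 4).
"echo": In (length 4).
"moss": In (length 4).
"medal": Out (length 5).
"jazz": In (length 4).

In, In, In, Out, In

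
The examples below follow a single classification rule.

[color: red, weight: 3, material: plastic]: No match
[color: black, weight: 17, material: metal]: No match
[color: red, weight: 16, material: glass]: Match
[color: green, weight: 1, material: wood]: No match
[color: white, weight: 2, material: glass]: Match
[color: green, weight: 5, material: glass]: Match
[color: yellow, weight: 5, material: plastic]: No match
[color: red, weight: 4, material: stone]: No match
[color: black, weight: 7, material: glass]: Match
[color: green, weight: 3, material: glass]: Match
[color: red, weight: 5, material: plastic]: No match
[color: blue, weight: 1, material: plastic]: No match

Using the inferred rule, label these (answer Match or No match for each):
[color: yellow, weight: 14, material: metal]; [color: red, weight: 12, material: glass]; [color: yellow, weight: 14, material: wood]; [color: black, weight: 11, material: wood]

The distinguishing property — material is glass — holds for all the 'Match' cases and none of the 'No match' cases.
No match: [color: yellow, weight: 14, material: metal], since material is metal.
Match: [color: red, weight: 12, material: glass], since material is glass.
No match: [color: yellow, weight: 14, material: wood], since material is wood.
No match: [color: black, weight: 11, material: wood], since material is wood.

No match, Match, No match, No match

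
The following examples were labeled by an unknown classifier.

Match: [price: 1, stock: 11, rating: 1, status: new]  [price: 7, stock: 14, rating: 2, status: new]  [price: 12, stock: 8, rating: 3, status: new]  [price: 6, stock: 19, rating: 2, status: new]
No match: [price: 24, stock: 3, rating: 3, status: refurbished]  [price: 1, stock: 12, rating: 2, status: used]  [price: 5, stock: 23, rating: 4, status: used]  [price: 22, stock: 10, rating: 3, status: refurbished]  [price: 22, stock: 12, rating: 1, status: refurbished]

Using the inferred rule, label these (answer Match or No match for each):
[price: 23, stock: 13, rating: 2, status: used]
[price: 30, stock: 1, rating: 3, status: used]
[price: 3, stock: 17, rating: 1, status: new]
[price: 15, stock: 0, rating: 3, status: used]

No match, No match, Match, No match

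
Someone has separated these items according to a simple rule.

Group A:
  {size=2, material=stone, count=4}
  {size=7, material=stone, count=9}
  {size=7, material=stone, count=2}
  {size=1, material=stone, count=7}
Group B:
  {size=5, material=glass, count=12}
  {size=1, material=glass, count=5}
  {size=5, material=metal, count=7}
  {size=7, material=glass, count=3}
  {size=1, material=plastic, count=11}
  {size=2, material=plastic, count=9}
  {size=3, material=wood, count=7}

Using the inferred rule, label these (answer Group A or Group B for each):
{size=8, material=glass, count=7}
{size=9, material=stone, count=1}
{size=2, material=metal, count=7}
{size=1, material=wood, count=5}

The simplest hypothesis consistent with all the labels is: material is stone.
{size=8, material=glass, count=7} — material is glass, hence Group B. {size=9, material=stone, count=1} — material is stone, hence Group A. {size=2, material=metal, count=7} — material is metal, hence Group B. {size=1, material=wood, count=5} — material is wood, hence Group B.

Group B, Group A, Group B, Group B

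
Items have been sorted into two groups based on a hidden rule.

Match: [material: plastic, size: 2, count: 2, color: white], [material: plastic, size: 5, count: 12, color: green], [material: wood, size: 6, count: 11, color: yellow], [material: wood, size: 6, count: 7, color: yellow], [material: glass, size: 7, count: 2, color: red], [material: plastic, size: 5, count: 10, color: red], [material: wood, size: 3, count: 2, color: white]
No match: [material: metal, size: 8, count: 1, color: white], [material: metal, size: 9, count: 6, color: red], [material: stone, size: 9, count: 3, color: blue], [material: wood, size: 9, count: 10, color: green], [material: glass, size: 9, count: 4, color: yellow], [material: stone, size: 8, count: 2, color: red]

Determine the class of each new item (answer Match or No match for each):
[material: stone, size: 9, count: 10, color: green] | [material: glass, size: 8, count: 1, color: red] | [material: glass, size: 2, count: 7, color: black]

No match, No match, Match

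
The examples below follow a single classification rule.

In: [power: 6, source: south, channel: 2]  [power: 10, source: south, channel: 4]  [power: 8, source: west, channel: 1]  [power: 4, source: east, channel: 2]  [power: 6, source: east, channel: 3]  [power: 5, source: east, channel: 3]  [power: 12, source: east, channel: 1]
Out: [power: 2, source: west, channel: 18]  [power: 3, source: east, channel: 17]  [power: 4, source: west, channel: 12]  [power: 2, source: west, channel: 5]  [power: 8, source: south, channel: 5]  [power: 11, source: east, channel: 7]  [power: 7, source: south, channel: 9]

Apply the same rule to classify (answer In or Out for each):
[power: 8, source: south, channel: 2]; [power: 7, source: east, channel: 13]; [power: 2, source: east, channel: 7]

In, Out, Out

The common property of the 'In' items is: channel ≤ 4. No 'Out' item has it.
[power: 8, source: south, channel: 2] — channel = 2, hence In. [power: 7, source: east, channel: 13] — channel = 13, hence Out. [power: 2, source: east, channel: 7] — channel = 7, hence Out.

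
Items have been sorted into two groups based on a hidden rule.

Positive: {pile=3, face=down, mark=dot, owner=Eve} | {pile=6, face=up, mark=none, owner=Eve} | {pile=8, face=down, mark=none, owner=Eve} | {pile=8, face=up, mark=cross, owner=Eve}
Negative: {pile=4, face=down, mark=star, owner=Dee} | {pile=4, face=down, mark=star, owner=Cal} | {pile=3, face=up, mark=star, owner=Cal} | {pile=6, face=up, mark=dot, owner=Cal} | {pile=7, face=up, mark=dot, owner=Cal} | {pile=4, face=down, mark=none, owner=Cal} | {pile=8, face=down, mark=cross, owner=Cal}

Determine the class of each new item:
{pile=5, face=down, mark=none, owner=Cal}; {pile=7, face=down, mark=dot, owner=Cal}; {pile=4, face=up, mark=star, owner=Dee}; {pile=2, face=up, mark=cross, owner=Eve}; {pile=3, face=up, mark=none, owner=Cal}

A rule that fits every label: owner is Eve — true of each 'Positive' example, false of each 'Negative' one.
Negative: {pile=5, face=down, mark=none, owner=Cal}, since owner is Cal.
Negative: {pile=7, face=down, mark=dot, owner=Cal}, since owner is Cal.
Negative: {pile=4, face=up, mark=star, owner=Dee}, since owner is Dee.
Positive: {pile=2, face=up, mark=cross, owner=Eve}, since owner is Eve.
Negative: {pile=3, face=up, mark=none, owner=Cal}, since owner is Cal.

Negative, Negative, Negative, Positive, Negative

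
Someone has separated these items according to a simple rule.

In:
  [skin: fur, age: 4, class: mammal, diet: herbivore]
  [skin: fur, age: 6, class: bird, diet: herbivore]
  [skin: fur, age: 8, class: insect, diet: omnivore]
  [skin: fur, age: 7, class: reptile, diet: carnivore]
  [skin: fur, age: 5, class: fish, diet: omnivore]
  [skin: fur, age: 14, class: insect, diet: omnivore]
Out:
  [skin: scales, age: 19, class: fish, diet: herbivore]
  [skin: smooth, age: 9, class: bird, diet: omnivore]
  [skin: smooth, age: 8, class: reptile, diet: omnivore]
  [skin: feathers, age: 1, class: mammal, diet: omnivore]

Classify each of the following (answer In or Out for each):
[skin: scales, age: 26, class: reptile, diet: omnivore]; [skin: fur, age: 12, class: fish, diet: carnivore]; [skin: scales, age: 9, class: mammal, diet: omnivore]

Out, In, Out

All 'In' examples share one property — skin is fur — and every 'Out' example lacks it.
[skin: scales, age: 26, class: reptile, diet: omnivore]: skin is scales, does not pass → Out. [skin: fur, age: 12, class: fish, diet: carnivore]: skin is fur, has this property → In. [skin: scales, age: 9, class: mammal, diet: omnivore]: skin is scales, does not pass → Out.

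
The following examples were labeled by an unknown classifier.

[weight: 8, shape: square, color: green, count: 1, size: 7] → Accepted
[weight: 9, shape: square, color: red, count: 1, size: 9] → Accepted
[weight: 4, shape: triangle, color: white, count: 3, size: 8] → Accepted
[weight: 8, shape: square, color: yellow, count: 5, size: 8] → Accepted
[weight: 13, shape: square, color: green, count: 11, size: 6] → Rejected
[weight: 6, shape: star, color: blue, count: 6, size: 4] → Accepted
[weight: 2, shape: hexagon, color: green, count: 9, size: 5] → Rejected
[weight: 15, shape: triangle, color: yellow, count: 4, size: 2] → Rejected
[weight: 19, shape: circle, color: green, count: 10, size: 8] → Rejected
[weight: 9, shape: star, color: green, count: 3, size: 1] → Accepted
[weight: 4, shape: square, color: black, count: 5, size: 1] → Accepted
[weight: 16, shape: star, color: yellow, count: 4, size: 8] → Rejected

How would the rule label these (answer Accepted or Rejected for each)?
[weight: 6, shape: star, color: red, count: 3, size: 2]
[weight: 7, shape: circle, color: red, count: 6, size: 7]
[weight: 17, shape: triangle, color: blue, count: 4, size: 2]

The distinguishing property — count ≤ 6 AND weight ≤ 9 — holds for all the 'Accepted' cases and none of the 'Rejected' cases.
Accepted: [weight: 6, shape: star, color: red, count: 3, size: 2], since count = 3, weight = 6.
Accepted: [weight: 7, shape: circle, color: red, count: 6, size: 7], since count = 6, weight = 7.
Rejected: [weight: 17, shape: triangle, color: blue, count: 4, size: 2], since count = 4, weight = 17.

Accepted, Accepted, Rejected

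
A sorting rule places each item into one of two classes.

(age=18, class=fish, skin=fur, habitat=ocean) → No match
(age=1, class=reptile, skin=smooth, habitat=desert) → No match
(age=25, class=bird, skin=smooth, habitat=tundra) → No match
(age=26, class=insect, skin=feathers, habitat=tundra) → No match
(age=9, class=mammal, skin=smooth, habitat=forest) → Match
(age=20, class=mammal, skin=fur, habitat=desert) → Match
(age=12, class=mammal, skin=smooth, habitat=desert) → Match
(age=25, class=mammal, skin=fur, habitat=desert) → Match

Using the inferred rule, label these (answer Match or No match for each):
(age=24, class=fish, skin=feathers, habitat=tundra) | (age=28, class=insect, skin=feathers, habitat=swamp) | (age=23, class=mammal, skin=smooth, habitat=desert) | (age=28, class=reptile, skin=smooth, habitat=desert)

The classifier is using: class is mammal.

No match, No match, Match, No match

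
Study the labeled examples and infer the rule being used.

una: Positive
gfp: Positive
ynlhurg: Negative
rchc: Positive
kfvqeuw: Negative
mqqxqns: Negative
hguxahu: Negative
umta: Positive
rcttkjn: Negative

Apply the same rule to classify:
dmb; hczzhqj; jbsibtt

Positive, Negative, Negative

'Positive' ⟺ length ≤ 4.
dmb: length 3, satisfies this → Positive.
hczzhqj: length 7, does not fit → Negative.
jbsibtt: length 7, does not fit → Negative.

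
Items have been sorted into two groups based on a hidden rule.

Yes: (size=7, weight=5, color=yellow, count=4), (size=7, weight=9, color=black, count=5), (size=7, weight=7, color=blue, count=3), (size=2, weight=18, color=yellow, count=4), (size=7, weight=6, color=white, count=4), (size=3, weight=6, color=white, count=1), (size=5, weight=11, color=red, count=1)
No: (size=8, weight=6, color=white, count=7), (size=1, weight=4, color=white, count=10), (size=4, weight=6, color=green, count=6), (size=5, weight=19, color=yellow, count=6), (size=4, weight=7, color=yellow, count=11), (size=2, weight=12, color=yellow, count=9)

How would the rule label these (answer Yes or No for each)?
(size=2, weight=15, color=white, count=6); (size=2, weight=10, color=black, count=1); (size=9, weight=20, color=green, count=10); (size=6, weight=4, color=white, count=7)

No, Yes, No, No

The rule appears to be: count ≤ 5.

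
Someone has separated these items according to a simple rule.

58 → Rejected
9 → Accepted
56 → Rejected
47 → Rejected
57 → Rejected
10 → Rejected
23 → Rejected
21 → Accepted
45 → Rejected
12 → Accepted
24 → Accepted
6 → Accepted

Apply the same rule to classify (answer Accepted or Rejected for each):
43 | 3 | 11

The common property of the 'Accepted' items is: multiple of 3 AND at most 24. No 'Rejected' item has it.
Rejected: 43, since 43 = 3·14 + 1, 43 > 24.
Accepted: 3, since 3 = 3·1, 3 ≤ 24.
Rejected: 11, since 11 = 3·3 + 2, 11 ≤ 24.

Rejected, Accepted, Rejected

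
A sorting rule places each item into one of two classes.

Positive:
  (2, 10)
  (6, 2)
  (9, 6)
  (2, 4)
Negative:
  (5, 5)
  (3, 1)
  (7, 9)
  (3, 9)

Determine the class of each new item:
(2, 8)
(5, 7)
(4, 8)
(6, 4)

Positive, Negative, Positive, Positive

The classifier is using: second is even.
(2, 8): second 8 — checks out, so Positive.
(5, 7): second 7 — lacks this property, so Negative.
(4, 8): second 8 — checks out, so Positive.
(6, 4): second 4 — checks out, so Positive.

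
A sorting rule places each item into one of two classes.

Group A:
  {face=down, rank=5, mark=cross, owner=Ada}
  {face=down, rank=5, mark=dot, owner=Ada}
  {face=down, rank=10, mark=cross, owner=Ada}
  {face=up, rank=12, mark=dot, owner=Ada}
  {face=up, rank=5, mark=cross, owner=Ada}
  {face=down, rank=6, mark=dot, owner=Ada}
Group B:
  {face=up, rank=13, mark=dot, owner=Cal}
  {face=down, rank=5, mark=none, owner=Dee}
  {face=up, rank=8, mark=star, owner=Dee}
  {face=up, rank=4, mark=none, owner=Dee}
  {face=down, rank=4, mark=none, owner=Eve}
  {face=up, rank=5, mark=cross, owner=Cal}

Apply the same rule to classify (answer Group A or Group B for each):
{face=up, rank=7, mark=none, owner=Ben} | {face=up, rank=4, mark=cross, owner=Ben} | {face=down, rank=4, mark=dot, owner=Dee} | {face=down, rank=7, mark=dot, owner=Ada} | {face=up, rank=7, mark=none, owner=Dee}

Group B, Group B, Group B, Group A, Group B

Comparing the two groups points to one rule — owner is Ada.
{face=up, rank=7, mark=none, owner=Ben}: Group B (owner is Ben).
{face=up, rank=4, mark=cross, owner=Ben}: Group B (owner is Ben).
{face=down, rank=4, mark=dot, owner=Dee}: Group B (owner is Dee).
{face=down, rank=7, mark=dot, owner=Ada}: Group A (owner is Ada).
{face=up, rank=7, mark=none, owner=Dee}: Group B (owner is Dee).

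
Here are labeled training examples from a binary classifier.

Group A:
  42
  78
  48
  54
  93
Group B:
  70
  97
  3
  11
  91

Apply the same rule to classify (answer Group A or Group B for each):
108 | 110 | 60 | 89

Group A, Group B, Group A, Group B

The rule appears to be: multiple of 3 AND at least 11.
108 — 108 = 3·36, 108 ≥ 11, hence Group A. 110 — 110 = 3·36 + 2, 110 ≥ 11, hence Group B. 60 — 60 = 3·20, 60 ≥ 11, hence Group A. 89 — 89 = 3·29 + 2, 89 ≥ 11, hence Group B.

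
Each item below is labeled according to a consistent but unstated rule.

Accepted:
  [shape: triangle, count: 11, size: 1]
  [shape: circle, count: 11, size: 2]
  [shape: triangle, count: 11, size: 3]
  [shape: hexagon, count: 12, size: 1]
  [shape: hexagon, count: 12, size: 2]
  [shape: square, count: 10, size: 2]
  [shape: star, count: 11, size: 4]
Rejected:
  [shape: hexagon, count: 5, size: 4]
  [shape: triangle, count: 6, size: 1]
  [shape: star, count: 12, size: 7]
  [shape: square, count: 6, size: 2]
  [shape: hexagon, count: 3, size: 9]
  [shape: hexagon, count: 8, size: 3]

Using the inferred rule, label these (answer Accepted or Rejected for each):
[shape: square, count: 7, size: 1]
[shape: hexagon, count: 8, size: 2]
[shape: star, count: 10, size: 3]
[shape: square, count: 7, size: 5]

A rule that fits every label: size ≤ 4 AND count ≥ 10 — true of each 'Accepted' example, false of each 'Rejected' one.
[shape: square, count: 7, size: 1]: Rejected (size = 1, count = 7). [shape: hexagon, count: 8, size: 2]: Rejected (size = 2, count = 8). [shape: star, count: 10, size: 3]: Accepted (size = 3, count = 10). [shape: square, count: 7, size: 5]: Rejected (size = 5, count = 7).

Rejected, Rejected, Accepted, Rejected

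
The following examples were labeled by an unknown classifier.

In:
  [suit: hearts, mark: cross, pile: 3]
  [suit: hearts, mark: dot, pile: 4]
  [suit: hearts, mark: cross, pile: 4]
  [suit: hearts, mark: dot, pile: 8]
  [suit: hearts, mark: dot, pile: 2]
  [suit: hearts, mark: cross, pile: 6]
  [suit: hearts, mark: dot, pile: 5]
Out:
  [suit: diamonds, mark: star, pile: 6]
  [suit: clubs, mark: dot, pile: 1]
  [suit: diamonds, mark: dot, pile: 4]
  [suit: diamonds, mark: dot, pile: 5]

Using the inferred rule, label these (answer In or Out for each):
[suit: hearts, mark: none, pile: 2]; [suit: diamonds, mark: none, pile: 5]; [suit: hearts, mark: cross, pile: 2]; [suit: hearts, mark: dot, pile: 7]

In, Out, In, In

Rule: suit is hearts. This holds for each 'In' example and fails for each 'Out' one.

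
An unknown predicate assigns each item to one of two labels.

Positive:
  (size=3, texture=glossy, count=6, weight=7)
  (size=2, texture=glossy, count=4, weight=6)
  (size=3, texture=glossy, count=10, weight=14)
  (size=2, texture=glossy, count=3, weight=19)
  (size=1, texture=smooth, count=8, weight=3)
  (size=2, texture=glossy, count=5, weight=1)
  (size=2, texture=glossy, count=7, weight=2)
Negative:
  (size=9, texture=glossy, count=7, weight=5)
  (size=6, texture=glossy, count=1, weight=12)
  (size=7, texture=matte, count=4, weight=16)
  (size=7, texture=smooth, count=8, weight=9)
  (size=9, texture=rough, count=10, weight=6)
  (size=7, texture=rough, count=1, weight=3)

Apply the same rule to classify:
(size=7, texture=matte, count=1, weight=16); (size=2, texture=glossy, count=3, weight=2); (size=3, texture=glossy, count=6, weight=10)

Negative, Positive, Positive

Rule: size ≤ 3. This holds for each 'Positive' example and fails for each 'Negative' one.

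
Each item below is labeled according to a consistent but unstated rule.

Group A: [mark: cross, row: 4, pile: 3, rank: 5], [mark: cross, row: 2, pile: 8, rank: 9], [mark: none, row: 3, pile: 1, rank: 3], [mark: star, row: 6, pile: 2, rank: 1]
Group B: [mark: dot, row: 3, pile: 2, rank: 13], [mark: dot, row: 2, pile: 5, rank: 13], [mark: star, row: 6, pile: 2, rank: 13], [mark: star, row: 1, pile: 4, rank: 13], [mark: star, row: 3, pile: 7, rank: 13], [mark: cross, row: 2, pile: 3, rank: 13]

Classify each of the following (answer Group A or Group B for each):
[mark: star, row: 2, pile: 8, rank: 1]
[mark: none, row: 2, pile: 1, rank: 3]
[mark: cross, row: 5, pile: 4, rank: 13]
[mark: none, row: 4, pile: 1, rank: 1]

Group A, Group A, Group B, Group A

The common property of the 'Group A' items is: rank ≤ 9. No 'Group B' item has it.
[mark: star, row: 2, pile: 8, rank: 1] → rank = 1 → Group A. [mark: none, row: 2, pile: 1, rank: 3] → rank = 3 → Group A. [mark: cross, row: 5, pile: 4, rank: 13] → rank = 13 → Group B. [mark: none, row: 4, pile: 1, rank: 1] → rank = 1 → Group A.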